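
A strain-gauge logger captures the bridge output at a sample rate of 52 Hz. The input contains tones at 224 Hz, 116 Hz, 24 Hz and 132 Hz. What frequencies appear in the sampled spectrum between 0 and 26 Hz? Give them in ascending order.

12 Hz, 16 Hz, 24 Hz

fs/2 = 26 Hz.
224 Hz mod fs = 16 Hz.
16 Hz ≤ fs/2 = 26 Hz, appears at 16 Hz.
116 Hz mod fs = 12 Hz.
12 Hz ≤ fs/2 = 26 Hz, appears at 12 Hz.
24 Hz ≤ fs/2 = 26 Hz, passes unchanged.
132 Hz mod fs = 28 Hz.
28 Hz > fs/2 = 26 Hz, folds to fs − 28 Hz = 24 Hz.
Distinct values: {12 Hz, 16 Hz, 24 Hz}.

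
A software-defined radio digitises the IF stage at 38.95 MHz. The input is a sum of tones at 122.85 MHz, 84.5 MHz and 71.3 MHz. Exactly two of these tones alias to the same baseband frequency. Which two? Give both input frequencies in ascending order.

fs/2 = 19.475 MHz.
122.85 MHz mod fs = 6 MHz.
6 MHz ≤ fs/2 = 19.475 MHz, appears at 6 MHz.
84.5 MHz mod fs = 6.6 MHz.
6.6 MHz ≤ fs/2 = 19.475 MHz, appears at 6.6 MHz.
71.3 MHz mod fs = 32.35 MHz.
32.35 MHz > fs/2 = 19.475 MHz, folds to fs − 32.35 MHz = 6.6 MHz.
71.3 MHz and 84.5 MHz both map to 6.6 MHz.

71.3 MHz, 84.5 MHz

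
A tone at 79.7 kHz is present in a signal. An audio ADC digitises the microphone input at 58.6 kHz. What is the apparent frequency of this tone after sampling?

79.7 kHz mod fs = 21.1 kHz.
21.1 kHz ≤ fs/2 = 29.3 kHz, appears at 21.1 kHz.

21.1 kHz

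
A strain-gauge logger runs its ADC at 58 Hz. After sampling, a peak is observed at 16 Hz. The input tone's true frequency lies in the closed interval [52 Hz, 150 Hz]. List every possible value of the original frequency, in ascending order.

Frequencies that alias to 16 Hz are k·fs ± 16 Hz for integer k ≥ 0.
k=0: 16 Hz.
k=1: 42 Hz, 74 Hz.
k=2: 100 Hz, 132 Hz.
k=3: 158 Hz, 190 Hz.
Within [52 Hz, 150 Hz]: 74 Hz, 100 Hz, 132 Hz.

74 Hz, 100 Hz, 132 Hz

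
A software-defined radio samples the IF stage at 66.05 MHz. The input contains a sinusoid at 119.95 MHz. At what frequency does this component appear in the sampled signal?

119.95 MHz mod fs = 53.9 MHz.
53.9 MHz > fs/2 = 33.025 MHz, folds to fs − 53.9 MHz = 12.15 MHz.

12.15 MHz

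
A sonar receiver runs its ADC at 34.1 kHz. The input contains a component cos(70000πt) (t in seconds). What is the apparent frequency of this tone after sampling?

0.9 kHz

ω = 70000π rad/s → f = ω/(2π) = 35000 Hz = 35 kHz.
35 kHz mod fs = 0.9 kHz.
0.9 kHz ≤ fs/2 = 17.05 kHz, appears at 0.9 kHz.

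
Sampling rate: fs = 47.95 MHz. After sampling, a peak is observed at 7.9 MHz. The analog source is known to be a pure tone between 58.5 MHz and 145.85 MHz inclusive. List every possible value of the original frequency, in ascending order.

88 MHz, 103.8 MHz, 135.95 MHz

Frequencies that alias to 7.9 MHz are k·fs ± 7.9 MHz for integer k ≥ 0.
k=0: 7.9 MHz.
k=1: 40.05 MHz, 55.85 MHz.
k=2: 88 MHz, 103.8 MHz.
k=3: 135.95 MHz, 151.75 MHz.
k=4: 183.9 MHz, 199.7 MHz.
Within [58.5 MHz, 145.85 MHz]: 88 MHz, 103.8 MHz, 135.95 MHz.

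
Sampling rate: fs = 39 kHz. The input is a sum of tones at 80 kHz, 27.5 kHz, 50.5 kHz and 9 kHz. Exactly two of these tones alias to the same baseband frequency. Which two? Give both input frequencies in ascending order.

fs/2 = 19.5 kHz.
80 kHz mod fs = 2 kHz.
2 kHz ≤ fs/2 = 19.5 kHz, appears at 2 kHz.
27.5 kHz > fs/2 = 19.5 kHz, folds to fs − 27.5 kHz = 11.5 kHz.
50.5 kHz mod fs = 11.5 kHz.
11.5 kHz ≤ fs/2 = 19.5 kHz, appears at 11.5 kHz.
9 kHz ≤ fs/2 = 19.5 kHz, passes unchanged.
27.5 kHz and 50.5 kHz both map to 11.5 kHz.

27.5 kHz, 50.5 kHz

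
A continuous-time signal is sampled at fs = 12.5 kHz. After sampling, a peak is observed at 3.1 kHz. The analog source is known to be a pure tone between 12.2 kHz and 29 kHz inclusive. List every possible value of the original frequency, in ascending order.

Frequencies that alias to 3.1 kHz are k·fs ± 3.1 kHz for integer k ≥ 0.
k=0: 3.1 kHz.
k=1: 9.4 kHz, 15.6 kHz.
k=2: 21.9 kHz, 28.1 kHz.
k=3: 34.4 kHz, 40.6 kHz.
Within [12.2 kHz, 29 kHz]: 15.6 kHz, 21.9 kHz, 28.1 kHz.

15.6 kHz, 21.9 kHz, 28.1 kHz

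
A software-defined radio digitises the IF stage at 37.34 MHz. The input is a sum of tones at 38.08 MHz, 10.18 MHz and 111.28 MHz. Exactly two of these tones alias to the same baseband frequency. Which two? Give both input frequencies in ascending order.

fs/2 = 18.67 MHz.
38.08 MHz mod fs = 0.74 MHz.
0.74 MHz ≤ fs/2 = 18.67 MHz, appears at 0.74 MHz.
10.18 MHz ≤ fs/2 = 18.67 MHz, passes unchanged.
111.28 MHz mod fs = 36.6 MHz.
36.6 MHz > fs/2 = 18.67 MHz, folds to fs − 36.6 MHz = 0.74 MHz.
38.08 MHz and 111.28 MHz both map to 0.74 MHz.

38.08 MHz, 111.28 MHz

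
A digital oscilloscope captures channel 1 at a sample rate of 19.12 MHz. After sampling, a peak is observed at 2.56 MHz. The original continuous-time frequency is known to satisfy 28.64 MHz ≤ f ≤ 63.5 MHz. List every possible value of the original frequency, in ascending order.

35.68 MHz, 40.8 MHz, 54.8 MHz, 59.92 MHz

Frequencies that alias to 2.56 MHz are k·fs ± 2.56 MHz for integer k ≥ 0.
k=0: 2.56 MHz.
k=1: 16.56 MHz, 21.68 MHz.
k=2: 35.68 MHz, 40.8 MHz.
k=3: 54.8 MHz, 59.92 MHz.
k=4: 73.92 MHz, 79.04 MHz.
Within [28.64 MHz, 63.5 MHz]: 35.68 MHz, 40.8 MHz, 54.8 MHz, 59.92 MHz.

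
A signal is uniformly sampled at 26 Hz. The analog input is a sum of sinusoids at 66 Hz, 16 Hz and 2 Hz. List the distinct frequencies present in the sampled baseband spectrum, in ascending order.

2 Hz, 10 Hz, 12 Hz

fs/2 = 13 Hz.
66 Hz mod fs = 14 Hz.
14 Hz > fs/2 = 13 Hz, folds to fs − 14 Hz = 12 Hz.
16 Hz > fs/2 = 13 Hz, folds to fs − 16 Hz = 10 Hz.
2 Hz ≤ fs/2 = 13 Hz, passes unchanged.
Distinct values: {2 Hz, 10 Hz, 12 Hz}.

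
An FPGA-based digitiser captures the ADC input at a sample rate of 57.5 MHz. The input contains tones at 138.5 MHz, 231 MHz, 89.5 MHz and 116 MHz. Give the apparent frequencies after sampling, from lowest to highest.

fs/2 = 28.75 MHz.
138.5 MHz mod fs = 23.5 MHz.
23.5 MHz ≤ fs/2 = 28.75 MHz, appears at 23.5 MHz.
231 MHz mod fs = 1 MHz.
1 MHz ≤ fs/2 = 28.75 MHz, appears at 1 MHz.
89.5 MHz mod fs = 32 MHz.
32 MHz > fs/2 = 28.75 MHz, folds to fs − 32 MHz = 25.5 MHz.
116 MHz mod fs = 1 MHz.
1 MHz ≤ fs/2 = 28.75 MHz, appears at 1 MHz.
Distinct values: {1 MHz, 23.5 MHz, 25.5 MHz}.

1 MHz, 23.5 MHz, 25.5 MHz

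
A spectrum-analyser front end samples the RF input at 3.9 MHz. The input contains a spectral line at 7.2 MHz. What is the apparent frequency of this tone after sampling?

7.2 MHz mod fs = 3.3 MHz.
3.3 MHz > fs/2 = 1.95 MHz, folds to fs − 3.3 MHz = 0.6 MHz.

0.6 MHz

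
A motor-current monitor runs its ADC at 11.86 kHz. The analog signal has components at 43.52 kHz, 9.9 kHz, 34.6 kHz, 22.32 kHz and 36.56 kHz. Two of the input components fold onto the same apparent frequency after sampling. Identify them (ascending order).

fs/2 = 5.93 kHz.
43.52 kHz mod fs = 7.94 kHz.
7.94 kHz > fs/2 = 5.93 kHz, folds to fs − 7.94 kHz = 3.92 kHz.
9.9 kHz > fs/2 = 5.93 kHz, folds to fs − 9.9 kHz = 1.96 kHz.
34.6 kHz mod fs = 10.88 kHz.
10.88 kHz > fs/2 = 5.93 kHz, folds to fs − 10.88 kHz = 0.98 kHz.
22.32 kHz mod fs = 10.46 kHz.
10.46 kHz > fs/2 = 5.93 kHz, folds to fs − 10.46 kHz = 1.4 kHz.
36.56 kHz mod fs = 0.98 kHz.
0.98 kHz ≤ fs/2 = 5.93 kHz, appears at 0.98 kHz.
34.6 kHz and 36.56 kHz both map to 0.98 kHz.

34.6 kHz, 36.56 kHz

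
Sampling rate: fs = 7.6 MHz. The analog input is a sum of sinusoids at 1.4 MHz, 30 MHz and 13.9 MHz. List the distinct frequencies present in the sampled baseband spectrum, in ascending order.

0.4 MHz, 1.3 MHz, 1.4 MHz

fs/2 = 3.8 MHz.
1.4 MHz ≤ fs/2 = 3.8 MHz, passes unchanged.
30 MHz mod fs = 7.2 MHz.
7.2 MHz > fs/2 = 3.8 MHz, folds to fs − 7.2 MHz = 0.4 MHz.
13.9 MHz mod fs = 6.3 MHz.
6.3 MHz > fs/2 = 3.8 MHz, folds to fs − 6.3 MHz = 1.3 MHz.
Distinct values: {0.4 MHz, 1.3 MHz, 1.4 MHz}.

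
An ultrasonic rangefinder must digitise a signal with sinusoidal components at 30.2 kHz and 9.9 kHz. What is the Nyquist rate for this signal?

Highest-frequency component: 30.2 kHz.
Nyquist rate = 2 × 30.2 kHz = 60.4 kHz.

60.4 kHz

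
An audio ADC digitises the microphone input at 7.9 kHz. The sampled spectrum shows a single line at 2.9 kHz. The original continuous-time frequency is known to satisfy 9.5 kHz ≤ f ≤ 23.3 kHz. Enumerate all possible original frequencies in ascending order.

10.8 kHz, 12.9 kHz, 18.7 kHz, 20.8 kHz

Frequencies that alias to 2.9 kHz are k·fs ± 2.9 kHz for integer k ≥ 0.
k=0: 2.9 kHz.
k=1: 5 kHz, 10.8 kHz.
k=2: 12.9 kHz, 18.7 kHz.
k=3: 20.8 kHz, 26.6 kHz.
k=4: 28.7 kHz, 34.5 kHz.
Within [9.5 kHz, 23.3 kHz]: 10.8 kHz, 12.9 kHz, 18.7 kHz, 20.8 kHz.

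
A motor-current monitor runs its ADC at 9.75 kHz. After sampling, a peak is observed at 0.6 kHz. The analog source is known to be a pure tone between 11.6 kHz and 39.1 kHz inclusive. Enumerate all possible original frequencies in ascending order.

18.9 kHz, 20.1 kHz, 28.65 kHz, 29.85 kHz, 38.4 kHz

Frequencies that alias to 0.6 kHz are k·fs ± 0.6 kHz for integer k ≥ 0.
k=0: 0.6 kHz.
k=1: 9.15 kHz, 10.35 kHz.
k=2: 18.9 kHz, 20.1 kHz.
k=3: 28.65 kHz, 29.85 kHz.
k=4: 38.4 kHz, 39.6 kHz.
k=5: 48.15 kHz, 49.35 kHz.
Within [11.6 kHz, 39.1 kHz]: 18.9 kHz, 20.1 kHz, 28.65 kHz, 29.85 kHz, 38.4 kHz.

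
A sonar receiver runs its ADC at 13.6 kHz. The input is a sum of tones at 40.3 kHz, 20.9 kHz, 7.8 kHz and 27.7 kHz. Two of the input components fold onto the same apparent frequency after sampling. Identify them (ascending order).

fs/2 = 6.8 kHz.
40.3 kHz mod fs = 13.1 kHz.
13.1 kHz > fs/2 = 6.8 kHz, folds to fs − 13.1 kHz = 0.5 kHz.
20.9 kHz mod fs = 7.3 kHz.
7.3 kHz > fs/2 = 6.8 kHz, folds to fs − 7.3 kHz = 6.3 kHz.
7.8 kHz > fs/2 = 6.8 kHz, folds to fs − 7.8 kHz = 5.8 kHz.
27.7 kHz mod fs = 0.5 kHz.
0.5 kHz ≤ fs/2 = 6.8 kHz, appears at 0.5 kHz.
27.7 kHz and 40.3 kHz both map to 0.5 kHz.

27.7 kHz, 40.3 kHz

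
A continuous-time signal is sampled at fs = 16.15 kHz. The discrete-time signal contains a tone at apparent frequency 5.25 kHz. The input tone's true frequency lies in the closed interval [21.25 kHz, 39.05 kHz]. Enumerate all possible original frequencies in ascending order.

21.4 kHz, 27.05 kHz, 37.55 kHz

Frequencies that alias to 5.25 kHz are k·fs ± 5.25 kHz for integer k ≥ 0.
k=0: 5.25 kHz.
k=1: 10.9 kHz, 21.4 kHz.
k=2: 27.05 kHz, 37.55 kHz.
k=3: 43.2 kHz, 53.7 kHz.
Within [21.25 kHz, 39.05 kHz]: 21.4 kHz, 27.05 kHz, 37.55 kHz.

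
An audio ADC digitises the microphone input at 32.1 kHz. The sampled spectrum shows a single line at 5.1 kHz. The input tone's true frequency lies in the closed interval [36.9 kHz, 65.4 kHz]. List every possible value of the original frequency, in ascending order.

Frequencies that alias to 5.1 kHz are k·fs ± 5.1 kHz for integer k ≥ 0.
k=0: 5.1 kHz.
k=1: 27 kHz, 37.2 kHz.
k=2: 59.1 kHz, 69.3 kHz.
k=3: 91.2 kHz, 101.4 kHz.
Within [36.9 kHz, 65.4 kHz]: 37.2 kHz, 59.1 kHz.

37.2 kHz, 59.1 kHz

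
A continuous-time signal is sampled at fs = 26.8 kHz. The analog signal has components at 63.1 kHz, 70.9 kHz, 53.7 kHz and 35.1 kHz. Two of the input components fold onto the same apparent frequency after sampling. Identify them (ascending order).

fs/2 = 13.4 kHz.
63.1 kHz mod fs = 9.5 kHz.
9.5 kHz ≤ fs/2 = 13.4 kHz, appears at 9.5 kHz.
70.9 kHz mod fs = 17.3 kHz.
17.3 kHz > fs/2 = 13.4 kHz, folds to fs − 17.3 kHz = 9.5 kHz.
53.7 kHz mod fs = 0.1 kHz.
0.1 kHz ≤ fs/2 = 13.4 kHz, appears at 0.1 kHz.
35.1 kHz mod fs = 8.3 kHz.
8.3 kHz ≤ fs/2 = 13.4 kHz, appears at 8.3 kHz.
63.1 kHz and 70.9 kHz both map to 9.5 kHz.

63.1 kHz, 70.9 kHz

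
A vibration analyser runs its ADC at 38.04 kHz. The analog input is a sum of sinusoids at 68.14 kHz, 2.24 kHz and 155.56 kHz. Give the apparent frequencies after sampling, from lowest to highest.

fs/2 = 19.02 kHz.
68.14 kHz mod fs = 30.1 kHz.
30.1 kHz > fs/2 = 19.02 kHz, folds to fs − 30.1 kHz = 7.94 kHz.
2.24 kHz ≤ fs/2 = 19.02 kHz, passes unchanged.
155.56 kHz mod fs = 3.4 kHz.
3.4 kHz ≤ fs/2 = 19.02 kHz, appears at 3.4 kHz.
Distinct values: {2.24 kHz, 3.4 kHz, 7.94 kHz}.

2.24 kHz, 3.4 kHz, 7.94 kHz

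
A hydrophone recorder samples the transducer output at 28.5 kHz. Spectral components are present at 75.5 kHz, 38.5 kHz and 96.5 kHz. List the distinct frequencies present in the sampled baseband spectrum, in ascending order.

10 kHz, 11 kHz

fs/2 = 14.25 kHz.
75.5 kHz mod fs = 18.5 kHz.
18.5 kHz > fs/2 = 14.25 kHz, folds to fs − 18.5 kHz = 10 kHz.
38.5 kHz mod fs = 10 kHz.
10 kHz ≤ fs/2 = 14.25 kHz, appears at 10 kHz.
96.5 kHz mod fs = 11 kHz.
11 kHz ≤ fs/2 = 14.25 kHz, appears at 11 kHz.
Distinct values: {10 kHz, 11 kHz}.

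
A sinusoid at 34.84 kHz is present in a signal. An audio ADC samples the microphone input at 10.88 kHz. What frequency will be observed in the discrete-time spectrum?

34.84 kHz mod fs = 2.2 kHz.
2.2 kHz ≤ fs/2 = 5.44 kHz, appears at 2.2 kHz.

2.2 kHz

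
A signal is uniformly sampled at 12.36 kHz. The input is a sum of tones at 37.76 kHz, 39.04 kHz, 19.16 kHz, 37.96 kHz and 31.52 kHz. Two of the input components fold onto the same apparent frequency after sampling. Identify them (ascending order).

19.16 kHz, 31.52 kHz

fs/2 = 6.18 kHz.
37.76 kHz mod fs = 0.68 kHz.
0.68 kHz ≤ fs/2 = 6.18 kHz, appears at 0.68 kHz.
39.04 kHz mod fs = 1.96 kHz.
1.96 kHz ≤ fs/2 = 6.18 kHz, appears at 1.96 kHz.
19.16 kHz mod fs = 6.8 kHz.
6.8 kHz > fs/2 = 6.18 kHz, folds to fs − 6.8 kHz = 5.56 kHz.
37.96 kHz mod fs = 0.88 kHz.
0.88 kHz ≤ fs/2 = 6.18 kHz, appears at 0.88 kHz.
31.52 kHz mod fs = 6.8 kHz.
6.8 kHz > fs/2 = 6.18 kHz, folds to fs − 6.8 kHz = 5.56 kHz.
19.16 kHz and 31.52 kHz both map to 5.56 kHz.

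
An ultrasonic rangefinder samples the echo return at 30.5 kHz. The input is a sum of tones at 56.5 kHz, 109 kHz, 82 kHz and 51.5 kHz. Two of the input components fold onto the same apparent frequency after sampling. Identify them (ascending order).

51.5 kHz, 82 kHz

fs/2 = 15.25 kHz.
56.5 kHz mod fs = 26 kHz.
26 kHz > fs/2 = 15.25 kHz, folds to fs − 26 kHz = 4.5 kHz.
109 kHz mod fs = 17.5 kHz.
17.5 kHz > fs/2 = 15.25 kHz, folds to fs − 17.5 kHz = 13 kHz.
82 kHz mod fs = 21 kHz.
21 kHz > fs/2 = 15.25 kHz, folds to fs − 21 kHz = 9.5 kHz.
51.5 kHz mod fs = 21 kHz.
21 kHz > fs/2 = 15.25 kHz, folds to fs − 21 kHz = 9.5 kHz.
51.5 kHz and 82 kHz both map to 9.5 kHz.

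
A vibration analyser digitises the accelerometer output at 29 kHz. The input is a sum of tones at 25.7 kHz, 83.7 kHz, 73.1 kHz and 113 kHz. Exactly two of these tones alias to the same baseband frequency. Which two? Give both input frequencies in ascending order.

25.7 kHz, 83.7 kHz

fs/2 = 14.5 kHz.
25.7 kHz > fs/2 = 14.5 kHz, folds to fs − 25.7 kHz = 3.3 kHz.
83.7 kHz mod fs = 25.7 kHz.
25.7 kHz > fs/2 = 14.5 kHz, folds to fs − 25.7 kHz = 3.3 kHz.
73.1 kHz mod fs = 15.1 kHz.
15.1 kHz > fs/2 = 14.5 kHz, folds to fs − 15.1 kHz = 13.9 kHz.
113 kHz mod fs = 26 kHz.
26 kHz > fs/2 = 14.5 kHz, folds to fs − 26 kHz = 3 kHz.
25.7 kHz and 83.7 kHz both map to 3.3 kHz.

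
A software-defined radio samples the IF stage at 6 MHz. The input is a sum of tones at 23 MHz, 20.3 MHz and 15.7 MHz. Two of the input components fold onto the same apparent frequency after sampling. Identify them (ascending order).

15.7 MHz, 20.3 MHz

fs/2 = 3 MHz.
23 MHz mod fs = 5 MHz.
5 MHz > fs/2 = 3 MHz, folds to fs − 5 MHz = 1 MHz.
20.3 MHz mod fs = 2.3 MHz.
2.3 MHz ≤ fs/2 = 3 MHz, appears at 2.3 MHz.
15.7 MHz mod fs = 3.7 MHz.
3.7 MHz > fs/2 = 3 MHz, folds to fs − 3.7 MHz = 2.3 MHz.
15.7 MHz and 20.3 MHz both map to 2.3 MHz.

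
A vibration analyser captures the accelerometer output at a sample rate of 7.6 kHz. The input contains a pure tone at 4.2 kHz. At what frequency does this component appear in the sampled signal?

4.2 kHz > fs/2 = 3.8 kHz, folds to fs − 4.2 kHz = 3.4 kHz.

3.4 kHz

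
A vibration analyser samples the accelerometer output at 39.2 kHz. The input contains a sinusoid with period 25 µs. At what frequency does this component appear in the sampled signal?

0.8 kHz

T = 25 µs → f = 1/T = 40 kHz.
40 kHz mod fs = 0.8 kHz.
0.8 kHz ≤ fs/2 = 19.6 kHz, appears at 0.8 kHz.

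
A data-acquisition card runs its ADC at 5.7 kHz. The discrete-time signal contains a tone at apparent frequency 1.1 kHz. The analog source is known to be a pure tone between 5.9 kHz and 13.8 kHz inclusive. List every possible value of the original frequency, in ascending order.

6.8 kHz, 10.3 kHz, 12.5 kHz

Frequencies that alias to 1.1 kHz are k·fs ± 1.1 kHz for integer k ≥ 0.
k=0: 1.1 kHz.
k=1: 4.6 kHz, 6.8 kHz.
k=2: 10.3 kHz, 12.5 kHz.
k=3: 16 kHz, 18.2 kHz.
Within [5.9 kHz, 13.8 kHz]: 6.8 kHz, 10.3 kHz, 12.5 kHz.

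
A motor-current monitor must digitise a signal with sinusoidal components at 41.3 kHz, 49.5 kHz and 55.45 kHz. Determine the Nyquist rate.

110.9 kHz

Highest-frequency component: 55.45 kHz.
Nyquist rate = 2 × 55.45 kHz = 110.9 kHz.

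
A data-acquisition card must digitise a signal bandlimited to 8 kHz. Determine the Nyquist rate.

16 kHz

Nyquist rate = 2 × 8 kHz = 16 kHz.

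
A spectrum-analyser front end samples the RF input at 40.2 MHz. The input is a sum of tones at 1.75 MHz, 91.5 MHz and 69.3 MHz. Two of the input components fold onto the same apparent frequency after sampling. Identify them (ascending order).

fs/2 = 20.1 MHz.
1.75 MHz ≤ fs/2 = 20.1 MHz, passes unchanged.
91.5 MHz mod fs = 11.1 MHz.
11.1 MHz ≤ fs/2 = 20.1 MHz, appears at 11.1 MHz.
69.3 MHz mod fs = 29.1 MHz.
29.1 MHz > fs/2 = 20.1 MHz, folds to fs − 29.1 MHz = 11.1 MHz.
69.3 MHz and 91.5 MHz both map to 11.1 MHz.

69.3 MHz, 91.5 MHz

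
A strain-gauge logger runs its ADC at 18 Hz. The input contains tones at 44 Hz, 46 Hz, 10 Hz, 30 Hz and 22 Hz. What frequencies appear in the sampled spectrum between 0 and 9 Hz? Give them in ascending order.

4 Hz, 6 Hz, 8 Hz

fs/2 = 9 Hz.
44 Hz mod fs = 8 Hz.
8 Hz ≤ fs/2 = 9 Hz, appears at 8 Hz.
46 Hz mod fs = 10 Hz.
10 Hz > fs/2 = 9 Hz, folds to fs − 10 Hz = 8 Hz.
10 Hz > fs/2 = 9 Hz, folds to fs − 10 Hz = 8 Hz.
30 Hz mod fs = 12 Hz.
12 Hz > fs/2 = 9 Hz, folds to fs − 12 Hz = 6 Hz.
22 Hz mod fs = 4 Hz.
4 Hz ≤ fs/2 = 9 Hz, appears at 4 Hz.
Distinct values: {4 Hz, 6 Hz, 8 Hz}.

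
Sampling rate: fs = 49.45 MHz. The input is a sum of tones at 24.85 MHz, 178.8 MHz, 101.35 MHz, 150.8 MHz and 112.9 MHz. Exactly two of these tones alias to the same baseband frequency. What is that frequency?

2.45 MHz

fs/2 = 24.725 MHz.
24.85 MHz > fs/2 = 24.725 MHz, folds to fs − 24.85 MHz = 24.6 MHz.
178.8 MHz mod fs = 30.45 MHz.
30.45 MHz > fs/2 = 24.725 MHz, folds to fs − 30.45 MHz = 19 MHz.
101.35 MHz mod fs = 2.45 MHz.
2.45 MHz ≤ fs/2 = 24.725 MHz, appears at 2.45 MHz.
150.8 MHz mod fs = 2.45 MHz.
2.45 MHz ≤ fs/2 = 24.725 MHz, appears at 2.45 MHz.
112.9 MHz mod fs = 14 MHz.
14 MHz ≤ fs/2 = 24.725 MHz, appears at 14 MHz.
101.35 MHz and 150.8 MHz both map to 2.45 MHz.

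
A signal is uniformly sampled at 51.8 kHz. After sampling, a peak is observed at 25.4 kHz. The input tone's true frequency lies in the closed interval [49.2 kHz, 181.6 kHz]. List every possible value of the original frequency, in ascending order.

77.2 kHz, 78.2 kHz, 129 kHz, 130 kHz, 180.8 kHz

Frequencies that alias to 25.4 kHz are k·fs ± 25.4 kHz for integer k ≥ 0.
k=0: 25.4 kHz.
k=1: 26.4 kHz, 77.2 kHz.
k=2: 78.2 kHz, 129 kHz.
k=3: 130 kHz, 180.8 kHz.
k=4: 181.8 kHz, 232.6 kHz.
Within [49.2 kHz, 181.6 kHz]: 77.2 kHz, 78.2 kHz, 129 kHz, 130 kHz, 180.8 kHz.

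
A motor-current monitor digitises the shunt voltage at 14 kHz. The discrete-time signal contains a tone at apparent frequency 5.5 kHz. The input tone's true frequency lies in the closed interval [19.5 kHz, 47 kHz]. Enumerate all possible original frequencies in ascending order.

Frequencies that alias to 5.5 kHz are k·fs ± 5.5 kHz for integer k ≥ 0.
k=0: 5.5 kHz.
k=1: 8.5 kHz, 19.5 kHz.
k=2: 22.5 kHz, 33.5 kHz.
k=3: 36.5 kHz, 47.5 kHz.
k=4: 50.5 kHz, 61.5 kHz.
Within [19.5 kHz, 47 kHz]: 19.5 kHz, 22.5 kHz, 33.5 kHz, 36.5 kHz.

19.5 kHz, 22.5 kHz, 33.5 kHz, 36.5 kHz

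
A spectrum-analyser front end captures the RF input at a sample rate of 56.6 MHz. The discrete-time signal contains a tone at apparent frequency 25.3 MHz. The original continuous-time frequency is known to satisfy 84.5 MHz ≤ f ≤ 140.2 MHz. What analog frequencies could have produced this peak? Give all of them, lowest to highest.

Frequencies that alias to 25.3 MHz are k·fs ± 25.3 MHz for integer k ≥ 0.
k=0: 25.3 MHz.
k=1: 31.3 MHz, 81.9 MHz.
k=2: 87.9 MHz, 138.5 MHz.
k=3: 144.5 MHz, 195.1 MHz.
Within [84.5 MHz, 140.2 MHz]: 87.9 MHz, 138.5 MHz.

87.9 MHz, 138.5 MHz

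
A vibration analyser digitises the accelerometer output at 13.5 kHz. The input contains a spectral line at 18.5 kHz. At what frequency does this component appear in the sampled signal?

18.5 kHz mod fs = 5 kHz.
5 kHz ≤ fs/2 = 6.75 kHz, appears at 5 kHz.

5 kHz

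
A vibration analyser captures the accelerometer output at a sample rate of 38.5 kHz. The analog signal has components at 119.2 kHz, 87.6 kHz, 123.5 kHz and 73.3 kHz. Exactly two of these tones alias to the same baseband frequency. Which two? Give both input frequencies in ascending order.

fs/2 = 19.25 kHz.
119.2 kHz mod fs = 3.7 kHz.
3.7 kHz ≤ fs/2 = 19.25 kHz, appears at 3.7 kHz.
87.6 kHz mod fs = 10.6 kHz.
10.6 kHz ≤ fs/2 = 19.25 kHz, appears at 10.6 kHz.
123.5 kHz mod fs = 8 kHz.
8 kHz ≤ fs/2 = 19.25 kHz, appears at 8 kHz.
73.3 kHz mod fs = 34.8 kHz.
34.8 kHz > fs/2 = 19.25 kHz, folds to fs − 34.8 kHz = 3.7 kHz.
73.3 kHz and 119.2 kHz both map to 3.7 kHz.

73.3 kHz, 119.2 kHz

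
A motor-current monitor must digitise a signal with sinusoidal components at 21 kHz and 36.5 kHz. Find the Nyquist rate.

Highest-frequency component: 36.5 kHz.
Nyquist rate = 2 × 36.5 kHz = 73 kHz.

73 kHz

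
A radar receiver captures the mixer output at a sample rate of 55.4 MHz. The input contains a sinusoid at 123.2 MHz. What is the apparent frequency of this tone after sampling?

123.2 MHz mod fs = 12.4 MHz.
12.4 MHz ≤ fs/2 = 27.7 MHz, appears at 12.4 MHz.

12.4 MHz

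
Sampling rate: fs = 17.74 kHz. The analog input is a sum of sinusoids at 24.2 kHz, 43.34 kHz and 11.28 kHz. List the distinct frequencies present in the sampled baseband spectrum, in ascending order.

6.46 kHz, 7.86 kHz

fs/2 = 8.87 kHz.
24.2 kHz mod fs = 6.46 kHz.
6.46 kHz ≤ fs/2 = 8.87 kHz, appears at 6.46 kHz.
43.34 kHz mod fs = 7.86 kHz.
7.86 kHz ≤ fs/2 = 8.87 kHz, appears at 7.86 kHz.
11.28 kHz > fs/2 = 8.87 kHz, folds to fs − 11.28 kHz = 6.46 kHz.
Distinct values: {6.46 kHz, 7.86 kHz}.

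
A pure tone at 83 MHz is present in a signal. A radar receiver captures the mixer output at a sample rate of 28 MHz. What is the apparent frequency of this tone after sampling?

83 MHz mod fs = 27 MHz.
27 MHz > fs/2 = 14 MHz, folds to fs − 27 MHz = 1 MHz.

1 MHz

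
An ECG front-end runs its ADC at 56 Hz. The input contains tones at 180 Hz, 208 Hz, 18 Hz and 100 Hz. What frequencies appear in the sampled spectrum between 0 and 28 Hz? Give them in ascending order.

fs/2 = 28 Hz.
180 Hz mod fs = 12 Hz.
12 Hz ≤ fs/2 = 28 Hz, appears at 12 Hz.
208 Hz mod fs = 40 Hz.
40 Hz > fs/2 = 28 Hz, folds to fs − 40 Hz = 16 Hz.
18 Hz ≤ fs/2 = 28 Hz, passes unchanged.
100 Hz mod fs = 44 Hz.
44 Hz > fs/2 = 28 Hz, folds to fs − 44 Hz = 12 Hz.
Distinct values: {12 Hz, 16 Hz, 18 Hz}.

12 Hz, 16 Hz, 18 Hz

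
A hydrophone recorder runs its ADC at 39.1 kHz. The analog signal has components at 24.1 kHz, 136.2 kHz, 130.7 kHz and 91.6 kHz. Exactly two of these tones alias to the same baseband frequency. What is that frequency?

fs/2 = 19.55 kHz.
24.1 kHz > fs/2 = 19.55 kHz, folds to fs − 24.1 kHz = 15 kHz.
136.2 kHz mod fs = 18.9 kHz.
18.9 kHz ≤ fs/2 = 19.55 kHz, appears at 18.9 kHz.
130.7 kHz mod fs = 13.4 kHz.
13.4 kHz ≤ fs/2 = 19.55 kHz, appears at 13.4 kHz.
91.6 kHz mod fs = 13.4 kHz.
13.4 kHz ≤ fs/2 = 19.55 kHz, appears at 13.4 kHz.
91.6 kHz and 130.7 kHz both map to 13.4 kHz.

13.4 kHz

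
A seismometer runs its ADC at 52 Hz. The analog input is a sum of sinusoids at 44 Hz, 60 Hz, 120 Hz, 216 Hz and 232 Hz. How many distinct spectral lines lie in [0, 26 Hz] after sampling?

3

fs/2 = 26 Hz.
44 Hz > fs/2 = 26 Hz, folds to fs − 44 Hz = 8 Hz.
60 Hz mod fs = 8 Hz.
8 Hz ≤ fs/2 = 26 Hz, appears at 8 Hz.
120 Hz mod fs = 16 Hz.
16 Hz ≤ fs/2 = 26 Hz, appears at 16 Hz.
216 Hz mod fs = 8 Hz.
8 Hz ≤ fs/2 = 26 Hz, appears at 8 Hz.
232 Hz mod fs = 24 Hz.
24 Hz ≤ fs/2 = 26 Hz, appears at 24 Hz.
Distinct values: {8 Hz, 16 Hz, 24 Hz} → 3.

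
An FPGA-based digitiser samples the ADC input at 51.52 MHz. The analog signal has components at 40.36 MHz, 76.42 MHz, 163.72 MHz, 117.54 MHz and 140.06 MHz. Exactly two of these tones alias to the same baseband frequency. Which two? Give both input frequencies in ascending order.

117.54 MHz, 140.06 MHz

fs/2 = 25.76 MHz.
40.36 MHz > fs/2 = 25.76 MHz, folds to fs − 40.36 MHz = 11.16 MHz.
76.42 MHz mod fs = 24.9 MHz.
24.9 MHz ≤ fs/2 = 25.76 MHz, appears at 24.9 MHz.
163.72 MHz mod fs = 9.16 MHz.
9.16 MHz ≤ fs/2 = 25.76 MHz, appears at 9.16 MHz.
117.54 MHz mod fs = 14.5 MHz.
14.5 MHz ≤ fs/2 = 25.76 MHz, appears at 14.5 MHz.
140.06 MHz mod fs = 37.02 MHz.
37.02 MHz > fs/2 = 25.76 MHz, folds to fs − 37.02 MHz = 14.5 MHz.
117.54 MHz and 140.06 MHz both map to 14.5 MHz.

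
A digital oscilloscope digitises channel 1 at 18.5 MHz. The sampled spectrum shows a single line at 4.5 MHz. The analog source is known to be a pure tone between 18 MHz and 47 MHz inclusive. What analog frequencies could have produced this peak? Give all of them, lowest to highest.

23 MHz, 32.5 MHz, 41.5 MHz

Frequencies that alias to 4.5 MHz are k·fs ± 4.5 MHz for integer k ≥ 0.
k=0: 4.5 MHz.
k=1: 14 MHz, 23 MHz.
k=2: 32.5 MHz, 41.5 MHz.
k=3: 51 MHz, 60 MHz.
Within [18 MHz, 47 MHz]: 23 MHz, 32.5 MHz, 41.5 MHz.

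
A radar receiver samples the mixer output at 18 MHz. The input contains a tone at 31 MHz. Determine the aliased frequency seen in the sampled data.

31 MHz mod fs = 13 MHz.
13 MHz > fs/2 = 9 MHz, folds to fs − 13 MHz = 5 MHz.

5 MHz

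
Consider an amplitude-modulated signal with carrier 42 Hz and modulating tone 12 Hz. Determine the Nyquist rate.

AM sidebands sit at fc ± fm = 30 Hz and 54 Hz.
Highest-frequency component: 54 Hz.
Nyquist rate = 2 × 54 Hz = 108 Hz.

108 Hz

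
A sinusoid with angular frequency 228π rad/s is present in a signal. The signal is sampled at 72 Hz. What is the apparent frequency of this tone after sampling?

30 Hz

ω = 228π rad/s → f = ω/(2π) = 114 Hz.
114 Hz mod fs = 42 Hz.
42 Hz > fs/2 = 36 Hz, folds to fs − 42 Hz = 30 Hz.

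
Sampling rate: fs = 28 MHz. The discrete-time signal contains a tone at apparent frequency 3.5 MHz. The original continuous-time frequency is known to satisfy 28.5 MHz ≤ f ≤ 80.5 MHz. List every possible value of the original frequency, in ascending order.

31.5 MHz, 52.5 MHz, 59.5 MHz, 80.5 MHz

Frequencies that alias to 3.5 MHz are k·fs ± 3.5 MHz for integer k ≥ 0.
k=0: 3.5 MHz.
k=1: 24.5 MHz, 31.5 MHz.
k=2: 52.5 MHz, 59.5 MHz.
k=3: 80.5 MHz, 87.5 MHz.
k=4: 108.5 MHz, 115.5 MHz.
Within [28.5 MHz, 80.5 MHz]: 31.5 MHz, 52.5 MHz, 59.5 MHz, 80.5 MHz.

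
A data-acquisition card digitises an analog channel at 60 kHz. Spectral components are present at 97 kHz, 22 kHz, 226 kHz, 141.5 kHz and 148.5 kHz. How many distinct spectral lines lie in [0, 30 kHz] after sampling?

fs/2 = 30 kHz.
97 kHz mod fs = 37 kHz.
37 kHz > fs/2 = 30 kHz, folds to fs − 37 kHz = 23 kHz.
22 kHz ≤ fs/2 = 30 kHz, passes unchanged.
226 kHz mod fs = 46 kHz.
46 kHz > fs/2 = 30 kHz, folds to fs − 46 kHz = 14 kHz.
141.5 kHz mod fs = 21.5 kHz.
21.5 kHz ≤ fs/2 = 30 kHz, appears at 21.5 kHz.
148.5 kHz mod fs = 28.5 kHz.
28.5 kHz ≤ fs/2 = 30 kHz, appears at 28.5 kHz.
Distinct values: {14 kHz, 21.5 kHz, 22 kHz, 23 kHz, 28.5 kHz} → 5.

5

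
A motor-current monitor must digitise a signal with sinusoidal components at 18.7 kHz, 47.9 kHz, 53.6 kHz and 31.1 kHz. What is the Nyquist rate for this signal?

Highest-frequency component: 53.6 kHz.
Nyquist rate = 2 × 53.6 kHz = 107.2 kHz.

107.2 kHz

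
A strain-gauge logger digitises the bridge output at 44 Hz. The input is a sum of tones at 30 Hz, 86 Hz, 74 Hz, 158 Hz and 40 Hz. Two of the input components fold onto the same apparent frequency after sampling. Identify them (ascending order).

30 Hz, 74 Hz

fs/2 = 22 Hz.
30 Hz > fs/2 = 22 Hz, folds to fs − 30 Hz = 14 Hz.
86 Hz mod fs = 42 Hz.
42 Hz > fs/2 = 22 Hz, folds to fs − 42 Hz = 2 Hz.
74 Hz mod fs = 30 Hz.
30 Hz > fs/2 = 22 Hz, folds to fs − 30 Hz = 14 Hz.
158 Hz mod fs = 26 Hz.
26 Hz > fs/2 = 22 Hz, folds to fs − 26 Hz = 18 Hz.
40 Hz > fs/2 = 22 Hz, folds to fs − 40 Hz = 4 Hz.
30 Hz and 74 Hz both map to 14 Hz.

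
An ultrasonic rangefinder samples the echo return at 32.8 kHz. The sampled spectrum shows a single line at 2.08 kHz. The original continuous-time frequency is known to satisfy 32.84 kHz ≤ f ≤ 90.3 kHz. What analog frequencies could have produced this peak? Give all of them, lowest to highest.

Frequencies that alias to 2.08 kHz are k·fs ± 2.08 kHz for integer k ≥ 0.
k=0: 2.08 kHz.
k=1: 30.72 kHz, 34.88 kHz.
k=2: 63.52 kHz, 67.68 kHz.
k=3: 96.32 kHz, 100.48 kHz.
Within [32.84 kHz, 90.3 kHz]: 34.88 kHz, 63.52 kHz, 67.68 kHz.

34.88 kHz, 63.52 kHz, 67.68 kHz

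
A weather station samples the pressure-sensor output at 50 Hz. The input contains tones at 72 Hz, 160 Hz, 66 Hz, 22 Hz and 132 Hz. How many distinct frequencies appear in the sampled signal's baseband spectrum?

fs/2 = 25 Hz.
72 Hz mod fs = 22 Hz.
22 Hz ≤ fs/2 = 25 Hz, appears at 22 Hz.
160 Hz mod fs = 10 Hz.
10 Hz ≤ fs/2 = 25 Hz, appears at 10 Hz.
66 Hz mod fs = 16 Hz.
16 Hz ≤ fs/2 = 25 Hz, appears at 16 Hz.
22 Hz ≤ fs/2 = 25 Hz, passes unchanged.
132 Hz mod fs = 32 Hz.
32 Hz > fs/2 = 25 Hz, folds to fs − 32 Hz = 18 Hz.
Distinct values: {10 Hz, 16 Hz, 18 Hz, 22 Hz} → 4.

4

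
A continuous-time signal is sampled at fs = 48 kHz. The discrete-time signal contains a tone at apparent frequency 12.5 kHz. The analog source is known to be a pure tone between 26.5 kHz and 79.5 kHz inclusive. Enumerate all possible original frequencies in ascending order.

35.5 kHz, 60.5 kHz

Frequencies that alias to 12.5 kHz are k·fs ± 12.5 kHz for integer k ≥ 0.
k=0: 12.5 kHz.
k=1: 35.5 kHz, 60.5 kHz.
k=2: 83.5 kHz, 108.5 kHz.
Within [26.5 kHz, 79.5 kHz]: 35.5 kHz, 60.5 kHz.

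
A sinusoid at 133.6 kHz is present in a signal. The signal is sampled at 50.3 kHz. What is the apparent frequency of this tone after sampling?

133.6 kHz mod fs = 33 kHz.
33 kHz > fs/2 = 25.15 kHz, folds to fs − 33 kHz = 17.3 kHz.

17.3 kHz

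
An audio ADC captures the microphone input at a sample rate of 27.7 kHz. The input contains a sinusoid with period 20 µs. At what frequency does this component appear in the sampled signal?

T = 20 µs → f = 1/T = 50 kHz.
50 kHz mod fs = 22.3 kHz.
22.3 kHz > fs/2 = 13.85 kHz, folds to fs − 22.3 kHz = 5.4 kHz.

5.4 kHz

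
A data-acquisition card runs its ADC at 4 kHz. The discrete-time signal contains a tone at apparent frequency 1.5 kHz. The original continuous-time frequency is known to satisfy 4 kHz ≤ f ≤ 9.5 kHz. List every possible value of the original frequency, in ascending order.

5.5 kHz, 6.5 kHz, 9.5 kHz

Frequencies that alias to 1.5 kHz are k·fs ± 1.5 kHz for integer k ≥ 0.
k=0: 1.5 kHz.
k=1: 2.5 kHz, 5.5 kHz.
k=2: 6.5 kHz, 9.5 kHz.
k=3: 10.5 kHz, 13.5 kHz.
Within [4 kHz, 9.5 kHz]: 5.5 kHz, 6.5 kHz, 9.5 kHz.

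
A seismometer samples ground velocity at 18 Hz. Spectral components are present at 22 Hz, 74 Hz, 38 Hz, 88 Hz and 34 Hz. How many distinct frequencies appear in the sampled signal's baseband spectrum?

2

fs/2 = 9 Hz.
22 Hz mod fs = 4 Hz.
4 Hz ≤ fs/2 = 9 Hz, appears at 4 Hz.
74 Hz mod fs = 2 Hz.
2 Hz ≤ fs/2 = 9 Hz, appears at 2 Hz.
38 Hz mod fs = 2 Hz.
2 Hz ≤ fs/2 = 9 Hz, appears at 2 Hz.
88 Hz mod fs = 16 Hz.
16 Hz > fs/2 = 9 Hz, folds to fs − 16 Hz = 2 Hz.
34 Hz mod fs = 16 Hz.
16 Hz > fs/2 = 9 Hz, folds to fs − 16 Hz = 2 Hz.
Distinct values: {2 Hz, 4 Hz} → 2.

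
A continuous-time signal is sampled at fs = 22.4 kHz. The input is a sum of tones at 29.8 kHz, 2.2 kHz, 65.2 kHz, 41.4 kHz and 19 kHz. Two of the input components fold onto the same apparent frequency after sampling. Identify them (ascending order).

fs/2 = 11.2 kHz.
29.8 kHz mod fs = 7.4 kHz.
7.4 kHz ≤ fs/2 = 11.2 kHz, appears at 7.4 kHz.
2.2 kHz ≤ fs/2 = 11.2 kHz, passes unchanged.
65.2 kHz mod fs = 20.4 kHz.
20.4 kHz > fs/2 = 11.2 kHz, folds to fs − 20.4 kHz = 2 kHz.
41.4 kHz mod fs = 19 kHz.
19 kHz > fs/2 = 11.2 kHz, folds to fs − 19 kHz = 3.4 kHz.
19 kHz > fs/2 = 11.2 kHz, folds to fs − 19 kHz = 3.4 kHz.
19 kHz and 41.4 kHz both map to 3.4 kHz.

19 kHz, 41.4 kHz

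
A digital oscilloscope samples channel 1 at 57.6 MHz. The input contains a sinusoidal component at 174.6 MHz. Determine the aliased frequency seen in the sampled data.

1.8 MHz

174.6 MHz mod fs = 1.8 MHz.
1.8 MHz ≤ fs/2 = 28.8 MHz, appears at 1.8 MHz.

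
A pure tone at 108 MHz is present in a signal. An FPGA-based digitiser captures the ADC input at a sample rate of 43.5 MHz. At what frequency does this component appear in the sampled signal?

21 MHz

108 MHz mod fs = 21 MHz.
21 MHz ≤ fs/2 = 21.75 MHz, appears at 21 MHz.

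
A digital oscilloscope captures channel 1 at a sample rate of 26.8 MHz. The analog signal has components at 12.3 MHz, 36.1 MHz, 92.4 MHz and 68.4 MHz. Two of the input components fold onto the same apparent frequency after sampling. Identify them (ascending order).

fs/2 = 13.4 MHz.
12.3 MHz ≤ fs/2 = 13.4 MHz, passes unchanged.
36.1 MHz mod fs = 9.3 MHz.
9.3 MHz ≤ fs/2 = 13.4 MHz, appears at 9.3 MHz.
92.4 MHz mod fs = 12 MHz.
12 MHz ≤ fs/2 = 13.4 MHz, appears at 12 MHz.
68.4 MHz mod fs = 14.8 MHz.
14.8 MHz > fs/2 = 13.4 MHz, folds to fs − 14.8 MHz = 12 MHz.
68.4 MHz and 92.4 MHz both map to 12 MHz.

68.4 MHz, 92.4 MHz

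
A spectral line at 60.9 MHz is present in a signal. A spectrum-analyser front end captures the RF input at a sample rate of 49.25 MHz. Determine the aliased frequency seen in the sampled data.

60.9 MHz mod fs = 11.65 MHz.
11.65 MHz ≤ fs/2 = 24.625 MHz, appears at 11.65 MHz.

11.65 MHz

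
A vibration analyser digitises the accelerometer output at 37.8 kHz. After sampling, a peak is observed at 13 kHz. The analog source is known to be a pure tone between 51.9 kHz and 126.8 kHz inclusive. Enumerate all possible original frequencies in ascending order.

62.6 kHz, 88.6 kHz, 100.4 kHz, 126.4 kHz

Frequencies that alias to 13 kHz are k·fs ± 13 kHz for integer k ≥ 0.
k=0: 13 kHz.
k=1: 24.8 kHz, 50.8 kHz.
k=2: 62.6 kHz, 88.6 kHz.
k=3: 100.4 kHz, 126.4 kHz.
k=4: 138.2 kHz, 164.2 kHz.
Within [51.9 kHz, 126.8 kHz]: 62.6 kHz, 88.6 kHz, 100.4 kHz, 126.4 kHz.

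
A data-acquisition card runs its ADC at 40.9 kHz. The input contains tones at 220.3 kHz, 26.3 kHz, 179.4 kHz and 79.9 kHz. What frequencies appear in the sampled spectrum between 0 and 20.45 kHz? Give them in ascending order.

fs/2 = 20.45 kHz.
220.3 kHz mod fs = 15.8 kHz.
15.8 kHz ≤ fs/2 = 20.45 kHz, appears at 15.8 kHz.
26.3 kHz > fs/2 = 20.45 kHz, folds to fs − 26.3 kHz = 14.6 kHz.
179.4 kHz mod fs = 15.8 kHz.
15.8 kHz ≤ fs/2 = 20.45 kHz, appears at 15.8 kHz.
79.9 kHz mod fs = 39 kHz.
39 kHz > fs/2 = 20.45 kHz, folds to fs − 39 kHz = 1.9 kHz.
Distinct values: {1.9 kHz, 14.6 kHz, 15.8 kHz}.

1.9 kHz, 14.6 kHz, 15.8 kHz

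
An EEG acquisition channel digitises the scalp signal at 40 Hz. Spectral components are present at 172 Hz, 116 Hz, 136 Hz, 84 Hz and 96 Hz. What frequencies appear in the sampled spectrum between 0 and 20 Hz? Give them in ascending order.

fs/2 = 20 Hz.
172 Hz mod fs = 12 Hz.
12 Hz ≤ fs/2 = 20 Hz, appears at 12 Hz.
116 Hz mod fs = 36 Hz.
36 Hz > fs/2 = 20 Hz, folds to fs − 36 Hz = 4 Hz.
136 Hz mod fs = 16 Hz.
16 Hz ≤ fs/2 = 20 Hz, appears at 16 Hz.
84 Hz mod fs = 4 Hz.
4 Hz ≤ fs/2 = 20 Hz, appears at 4 Hz.
96 Hz mod fs = 16 Hz.
16 Hz ≤ fs/2 = 20 Hz, appears at 16 Hz.
Distinct values: {4 Hz, 12 Hz, 16 Hz}.

4 Hz, 12 Hz, 16 Hz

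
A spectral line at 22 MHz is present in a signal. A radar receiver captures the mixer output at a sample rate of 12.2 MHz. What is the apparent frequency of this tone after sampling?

22 MHz mod fs = 9.8 MHz.
9.8 MHz > fs/2 = 6.1 MHz, folds to fs − 9.8 MHz = 2.4 MHz.

2.4 MHz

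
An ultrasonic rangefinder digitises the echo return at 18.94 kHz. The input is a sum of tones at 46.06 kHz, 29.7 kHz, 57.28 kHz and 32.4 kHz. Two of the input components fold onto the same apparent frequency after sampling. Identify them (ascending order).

29.7 kHz, 46.06 kHz

fs/2 = 9.47 kHz.
46.06 kHz mod fs = 8.18 kHz.
8.18 kHz ≤ fs/2 = 9.47 kHz, appears at 8.18 kHz.
29.7 kHz mod fs = 10.76 kHz.
10.76 kHz > fs/2 = 9.47 kHz, folds to fs − 10.76 kHz = 8.18 kHz.
57.28 kHz mod fs = 0.46 kHz.
0.46 kHz ≤ fs/2 = 9.47 kHz, appears at 0.46 kHz.
32.4 kHz mod fs = 13.46 kHz.
13.46 kHz > fs/2 = 9.47 kHz, folds to fs − 13.46 kHz = 5.48 kHz.
29.7 kHz and 46.06 kHz both map to 8.18 kHz.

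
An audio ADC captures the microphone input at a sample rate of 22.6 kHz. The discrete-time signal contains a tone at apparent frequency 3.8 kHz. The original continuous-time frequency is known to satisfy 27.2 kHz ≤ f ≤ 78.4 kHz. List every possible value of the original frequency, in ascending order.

Frequencies that alias to 3.8 kHz are k·fs ± 3.8 kHz for integer k ≥ 0.
k=0: 3.8 kHz.
k=1: 18.8 kHz, 26.4 kHz.
k=2: 41.4 kHz, 49 kHz.
k=3: 64 kHz, 71.6 kHz.
k=4: 86.6 kHz, 94.2 kHz.
Within [27.2 kHz, 78.4 kHz]: 41.4 kHz, 49 kHz, 64 kHz, 71.6 kHz.

41.4 kHz, 49 kHz, 64 kHz, 71.6 kHz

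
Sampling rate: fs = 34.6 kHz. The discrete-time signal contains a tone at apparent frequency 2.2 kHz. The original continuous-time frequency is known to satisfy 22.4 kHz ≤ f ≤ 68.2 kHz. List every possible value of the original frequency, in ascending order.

Frequencies that alias to 2.2 kHz are k·fs ± 2.2 kHz for integer k ≥ 0.
k=0: 2.2 kHz.
k=1: 32.4 kHz, 36.8 kHz.
k=2: 67 kHz, 71.4 kHz.
k=3: 101.6 kHz, 106 kHz.
Within [22.4 kHz, 68.2 kHz]: 32.4 kHz, 36.8 kHz, 67 kHz.

32.4 kHz, 36.8 kHz, 67 kHz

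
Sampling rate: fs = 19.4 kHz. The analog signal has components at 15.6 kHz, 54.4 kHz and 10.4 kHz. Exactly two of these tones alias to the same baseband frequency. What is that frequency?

3.8 kHz

fs/2 = 9.7 kHz.
15.6 kHz > fs/2 = 9.7 kHz, folds to fs − 15.6 kHz = 3.8 kHz.
54.4 kHz mod fs = 15.6 kHz.
15.6 kHz > fs/2 = 9.7 kHz, folds to fs − 15.6 kHz = 3.8 kHz.
10.4 kHz > fs/2 = 9.7 kHz, folds to fs − 10.4 kHz = 9 kHz.
15.6 kHz and 54.4 kHz both map to 3.8 kHz.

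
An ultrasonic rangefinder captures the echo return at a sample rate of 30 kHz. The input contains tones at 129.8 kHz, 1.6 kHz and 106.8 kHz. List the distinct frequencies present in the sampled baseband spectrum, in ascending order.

1.6 kHz, 9.8 kHz, 13.2 kHz

fs/2 = 15 kHz.
129.8 kHz mod fs = 9.8 kHz.
9.8 kHz ≤ fs/2 = 15 kHz, appears at 9.8 kHz.
1.6 kHz ≤ fs/2 = 15 kHz, passes unchanged.
106.8 kHz mod fs = 16.8 kHz.
16.8 kHz > fs/2 = 15 kHz, folds to fs − 16.8 kHz = 13.2 kHz.
Distinct values: {1.6 kHz, 9.8 kHz, 13.2 kHz}.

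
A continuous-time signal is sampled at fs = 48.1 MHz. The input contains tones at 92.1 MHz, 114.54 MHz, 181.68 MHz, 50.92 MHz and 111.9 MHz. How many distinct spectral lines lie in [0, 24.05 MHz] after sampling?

5

fs/2 = 24.05 MHz.
92.1 MHz mod fs = 44 MHz.
44 MHz > fs/2 = 24.05 MHz, folds to fs − 44 MHz = 4.1 MHz.
114.54 MHz mod fs = 18.34 MHz.
18.34 MHz ≤ fs/2 = 24.05 MHz, appears at 18.34 MHz.
181.68 MHz mod fs = 37.38 MHz.
37.38 MHz > fs/2 = 24.05 MHz, folds to fs − 37.38 MHz = 10.72 MHz.
50.92 MHz mod fs = 2.82 MHz.
2.82 MHz ≤ fs/2 = 24.05 MHz, appears at 2.82 MHz.
111.9 MHz mod fs = 15.7 MHz.
15.7 MHz ≤ fs/2 = 24.05 MHz, appears at 15.7 MHz.
Distinct values: {2.82 MHz, 4.1 MHz, 10.72 MHz, 15.7 MHz, 18.34 MHz} → 5.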